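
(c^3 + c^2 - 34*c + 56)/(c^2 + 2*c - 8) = (c^2 + 3*c - 28)/(c + 4)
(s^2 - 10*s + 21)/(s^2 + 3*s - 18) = (s - 7)/(s + 6)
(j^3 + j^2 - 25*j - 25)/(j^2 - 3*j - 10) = (j^2 + 6*j + 5)/(j + 2)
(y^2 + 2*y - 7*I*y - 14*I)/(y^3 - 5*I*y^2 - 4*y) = (y^2 + y*(2 - 7*I) - 14*I)/(y*(y^2 - 5*I*y - 4))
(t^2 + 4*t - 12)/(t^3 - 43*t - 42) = (t - 2)/(t^2 - 6*t - 7)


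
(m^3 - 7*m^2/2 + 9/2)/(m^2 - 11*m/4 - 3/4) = 2*(2*m^2 - m - 3)/(4*m + 1)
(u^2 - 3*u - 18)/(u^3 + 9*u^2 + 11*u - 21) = (u - 6)/(u^2 + 6*u - 7)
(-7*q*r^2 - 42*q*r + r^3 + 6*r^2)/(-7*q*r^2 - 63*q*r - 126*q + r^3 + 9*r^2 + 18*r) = r/(r + 3)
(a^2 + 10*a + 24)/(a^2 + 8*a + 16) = (a + 6)/(a + 4)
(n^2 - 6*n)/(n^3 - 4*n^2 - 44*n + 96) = n*(n - 6)/(n^3 - 4*n^2 - 44*n + 96)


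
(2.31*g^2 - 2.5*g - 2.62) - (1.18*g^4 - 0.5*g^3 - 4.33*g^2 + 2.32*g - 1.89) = -1.18*g^4 + 0.5*g^3 + 6.64*g^2 - 4.82*g - 0.73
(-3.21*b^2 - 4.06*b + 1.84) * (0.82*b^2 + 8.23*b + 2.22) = -2.6322*b^4 - 29.7475*b^3 - 39.0312*b^2 + 6.13*b + 4.0848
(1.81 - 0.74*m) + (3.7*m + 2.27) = 2.96*m + 4.08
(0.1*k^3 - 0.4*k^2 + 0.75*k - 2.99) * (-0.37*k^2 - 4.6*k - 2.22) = -0.037*k^5 - 0.312*k^4 + 1.3405*k^3 - 1.4557*k^2 + 12.089*k + 6.6378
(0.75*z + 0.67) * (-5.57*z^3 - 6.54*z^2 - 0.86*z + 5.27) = -4.1775*z^4 - 8.6369*z^3 - 5.0268*z^2 + 3.3763*z + 3.5309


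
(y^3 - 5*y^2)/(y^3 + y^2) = (y - 5)/(y + 1)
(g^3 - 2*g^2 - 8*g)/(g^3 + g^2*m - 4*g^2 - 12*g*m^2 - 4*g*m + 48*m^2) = g*(g + 2)/(g^2 + g*m - 12*m^2)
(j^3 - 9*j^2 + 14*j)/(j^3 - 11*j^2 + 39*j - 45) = j*(j^2 - 9*j + 14)/(j^3 - 11*j^2 + 39*j - 45)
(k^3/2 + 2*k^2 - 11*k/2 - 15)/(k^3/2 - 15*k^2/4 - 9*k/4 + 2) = 2*(k^3 + 4*k^2 - 11*k - 30)/(2*k^3 - 15*k^2 - 9*k + 8)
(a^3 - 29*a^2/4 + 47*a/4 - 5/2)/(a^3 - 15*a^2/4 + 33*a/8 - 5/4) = 2*(4*a^2 - 21*a + 5)/(8*a^2 - 14*a + 5)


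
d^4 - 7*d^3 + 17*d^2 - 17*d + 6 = (d - 3)*(d - 2)*(d - 1)^2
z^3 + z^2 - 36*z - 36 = (z - 6)*(z + 1)*(z + 6)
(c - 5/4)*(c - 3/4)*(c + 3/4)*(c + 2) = c^4 + 3*c^3/4 - 49*c^2/16 - 27*c/64 + 45/32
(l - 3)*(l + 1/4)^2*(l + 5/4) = l^4 - 5*l^3/4 - 73*l^2/16 - 127*l/64 - 15/64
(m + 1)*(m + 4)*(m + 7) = m^3 + 12*m^2 + 39*m + 28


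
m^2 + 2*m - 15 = (m - 3)*(m + 5)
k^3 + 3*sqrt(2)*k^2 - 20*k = k*(k - 2*sqrt(2))*(k + 5*sqrt(2))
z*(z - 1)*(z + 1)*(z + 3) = z^4 + 3*z^3 - z^2 - 3*z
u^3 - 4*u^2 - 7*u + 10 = (u - 5)*(u - 1)*(u + 2)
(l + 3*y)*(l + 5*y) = l^2 + 8*l*y + 15*y^2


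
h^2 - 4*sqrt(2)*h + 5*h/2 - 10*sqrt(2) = (h + 5/2)*(h - 4*sqrt(2))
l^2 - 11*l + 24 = (l - 8)*(l - 3)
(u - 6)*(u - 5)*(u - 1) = u^3 - 12*u^2 + 41*u - 30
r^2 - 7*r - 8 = (r - 8)*(r + 1)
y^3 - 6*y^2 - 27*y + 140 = (y - 7)*(y - 4)*(y + 5)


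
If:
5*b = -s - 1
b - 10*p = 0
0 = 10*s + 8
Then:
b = -1/25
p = -1/250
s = -4/5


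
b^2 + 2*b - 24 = (b - 4)*(b + 6)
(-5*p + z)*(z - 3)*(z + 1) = -5*p*z^2 + 10*p*z + 15*p + z^3 - 2*z^2 - 3*z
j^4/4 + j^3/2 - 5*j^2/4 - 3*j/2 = j*(j/4 + 1/4)*(j - 2)*(j + 3)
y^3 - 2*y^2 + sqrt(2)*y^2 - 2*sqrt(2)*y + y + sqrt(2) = (y - 1)^2*(y + sqrt(2))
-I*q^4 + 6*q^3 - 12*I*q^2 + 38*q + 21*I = (q - 3*I)*(q + I)*(q + 7*I)*(-I*q + 1)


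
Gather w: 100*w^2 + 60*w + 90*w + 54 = 100*w^2 + 150*w + 54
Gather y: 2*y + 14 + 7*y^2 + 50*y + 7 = 7*y^2 + 52*y + 21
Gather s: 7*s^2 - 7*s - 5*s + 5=7*s^2 - 12*s + 5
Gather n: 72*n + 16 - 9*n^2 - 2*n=-9*n^2 + 70*n + 16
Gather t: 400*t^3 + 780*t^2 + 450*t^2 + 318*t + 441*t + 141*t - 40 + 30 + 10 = 400*t^3 + 1230*t^2 + 900*t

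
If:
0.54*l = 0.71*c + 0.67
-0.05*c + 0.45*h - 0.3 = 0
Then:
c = 0.76056338028169*l - 0.943661971830986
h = 0.0845070422535211*l + 0.561815336463224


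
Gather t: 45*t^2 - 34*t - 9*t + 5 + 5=45*t^2 - 43*t + 10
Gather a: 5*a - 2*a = 3*a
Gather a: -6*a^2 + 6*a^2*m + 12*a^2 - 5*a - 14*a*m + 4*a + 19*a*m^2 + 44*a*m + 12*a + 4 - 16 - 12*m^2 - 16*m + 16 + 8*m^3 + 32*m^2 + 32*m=a^2*(6*m + 6) + a*(19*m^2 + 30*m + 11) + 8*m^3 + 20*m^2 + 16*m + 4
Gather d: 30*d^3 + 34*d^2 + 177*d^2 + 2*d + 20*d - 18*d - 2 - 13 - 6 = 30*d^3 + 211*d^2 + 4*d - 21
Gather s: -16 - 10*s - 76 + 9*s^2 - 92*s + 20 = 9*s^2 - 102*s - 72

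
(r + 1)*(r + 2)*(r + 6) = r^3 + 9*r^2 + 20*r + 12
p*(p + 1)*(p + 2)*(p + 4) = p^4 + 7*p^3 + 14*p^2 + 8*p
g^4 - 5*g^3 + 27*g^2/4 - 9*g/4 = g*(g - 3)*(g - 3/2)*(g - 1/2)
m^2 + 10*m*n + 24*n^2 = (m + 4*n)*(m + 6*n)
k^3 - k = k*(k - 1)*(k + 1)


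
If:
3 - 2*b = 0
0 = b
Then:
No Solution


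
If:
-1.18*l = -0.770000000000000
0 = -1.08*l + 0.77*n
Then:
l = 0.65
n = 0.92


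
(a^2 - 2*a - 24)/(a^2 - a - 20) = (a - 6)/(a - 5)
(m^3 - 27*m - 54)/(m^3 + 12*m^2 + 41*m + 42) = (m^2 - 3*m - 18)/(m^2 + 9*m + 14)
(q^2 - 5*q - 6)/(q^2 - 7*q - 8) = (q - 6)/(q - 8)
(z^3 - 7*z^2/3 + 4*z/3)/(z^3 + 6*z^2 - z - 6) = z*(3*z - 4)/(3*(z^2 + 7*z + 6))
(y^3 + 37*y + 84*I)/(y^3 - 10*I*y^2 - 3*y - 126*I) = (y + 4*I)/(y - 6*I)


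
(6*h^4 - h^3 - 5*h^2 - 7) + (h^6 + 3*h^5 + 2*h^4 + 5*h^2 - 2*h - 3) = h^6 + 3*h^5 + 8*h^4 - h^3 - 2*h - 10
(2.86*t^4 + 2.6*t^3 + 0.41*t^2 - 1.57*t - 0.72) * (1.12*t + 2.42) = 3.2032*t^5 + 9.8332*t^4 + 6.7512*t^3 - 0.7662*t^2 - 4.6058*t - 1.7424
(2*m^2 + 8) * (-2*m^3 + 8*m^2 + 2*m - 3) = -4*m^5 + 16*m^4 - 12*m^3 + 58*m^2 + 16*m - 24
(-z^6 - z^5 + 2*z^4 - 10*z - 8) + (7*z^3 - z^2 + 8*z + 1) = -z^6 - z^5 + 2*z^4 + 7*z^3 - z^2 - 2*z - 7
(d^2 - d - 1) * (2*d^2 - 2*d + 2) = 2*d^4 - 4*d^3 + 2*d^2 - 2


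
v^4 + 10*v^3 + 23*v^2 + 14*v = v*(v + 1)*(v + 2)*(v + 7)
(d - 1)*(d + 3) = d^2 + 2*d - 3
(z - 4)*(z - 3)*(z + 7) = z^3 - 37*z + 84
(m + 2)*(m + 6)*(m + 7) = m^3 + 15*m^2 + 68*m + 84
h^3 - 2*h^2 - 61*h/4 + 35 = (h - 7/2)*(h - 5/2)*(h + 4)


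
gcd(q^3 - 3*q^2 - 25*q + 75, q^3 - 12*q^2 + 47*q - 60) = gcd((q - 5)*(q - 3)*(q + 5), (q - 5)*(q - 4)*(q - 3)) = q^2 - 8*q + 15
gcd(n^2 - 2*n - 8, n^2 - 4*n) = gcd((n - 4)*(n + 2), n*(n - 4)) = n - 4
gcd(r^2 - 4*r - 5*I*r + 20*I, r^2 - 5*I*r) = r - 5*I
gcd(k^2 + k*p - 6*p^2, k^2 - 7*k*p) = 1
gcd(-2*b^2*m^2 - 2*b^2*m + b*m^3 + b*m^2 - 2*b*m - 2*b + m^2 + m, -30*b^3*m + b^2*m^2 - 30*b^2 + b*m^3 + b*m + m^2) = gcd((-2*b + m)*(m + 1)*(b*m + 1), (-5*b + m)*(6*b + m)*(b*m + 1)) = b*m + 1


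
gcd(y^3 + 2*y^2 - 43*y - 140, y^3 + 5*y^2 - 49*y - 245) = y^2 - 2*y - 35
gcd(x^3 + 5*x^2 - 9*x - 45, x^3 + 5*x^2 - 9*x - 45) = x^3 + 5*x^2 - 9*x - 45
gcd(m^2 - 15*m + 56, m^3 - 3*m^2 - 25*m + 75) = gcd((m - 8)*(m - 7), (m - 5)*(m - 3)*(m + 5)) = 1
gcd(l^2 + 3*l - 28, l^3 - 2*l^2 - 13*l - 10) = 1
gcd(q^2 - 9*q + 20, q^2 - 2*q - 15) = q - 5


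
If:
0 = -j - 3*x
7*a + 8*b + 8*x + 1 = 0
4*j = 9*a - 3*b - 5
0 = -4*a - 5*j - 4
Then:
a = 1/25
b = -164/375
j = -104/125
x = 104/375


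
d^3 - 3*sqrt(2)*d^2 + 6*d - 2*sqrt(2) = (d - sqrt(2))^3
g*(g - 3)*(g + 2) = g^3 - g^2 - 6*g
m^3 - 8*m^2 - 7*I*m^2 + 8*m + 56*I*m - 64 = (m - 8)*(m - 8*I)*(m + I)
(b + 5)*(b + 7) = b^2 + 12*b + 35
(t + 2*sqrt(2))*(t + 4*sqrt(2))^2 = t^3 + 10*sqrt(2)*t^2 + 64*t + 64*sqrt(2)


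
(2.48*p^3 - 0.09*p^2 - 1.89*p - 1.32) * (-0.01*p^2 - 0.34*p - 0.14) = -0.0248*p^5 - 0.8423*p^4 - 0.2977*p^3 + 0.6684*p^2 + 0.7134*p + 0.1848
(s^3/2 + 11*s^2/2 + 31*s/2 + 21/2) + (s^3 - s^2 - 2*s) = 3*s^3/2 + 9*s^2/2 + 27*s/2 + 21/2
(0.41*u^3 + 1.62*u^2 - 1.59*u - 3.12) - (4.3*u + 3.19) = 0.41*u^3 + 1.62*u^2 - 5.89*u - 6.31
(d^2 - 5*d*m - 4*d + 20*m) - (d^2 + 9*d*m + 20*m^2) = -14*d*m - 4*d - 20*m^2 + 20*m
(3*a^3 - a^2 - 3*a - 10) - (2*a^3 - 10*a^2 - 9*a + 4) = a^3 + 9*a^2 + 6*a - 14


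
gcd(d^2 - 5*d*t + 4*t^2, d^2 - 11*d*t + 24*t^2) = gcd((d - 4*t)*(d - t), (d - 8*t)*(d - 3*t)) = 1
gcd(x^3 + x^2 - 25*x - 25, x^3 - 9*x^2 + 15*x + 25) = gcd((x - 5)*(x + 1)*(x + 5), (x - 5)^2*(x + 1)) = x^2 - 4*x - 5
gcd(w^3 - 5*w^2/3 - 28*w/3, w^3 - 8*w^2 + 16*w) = w^2 - 4*w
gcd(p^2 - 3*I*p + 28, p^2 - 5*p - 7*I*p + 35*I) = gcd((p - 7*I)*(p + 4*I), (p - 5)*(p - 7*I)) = p - 7*I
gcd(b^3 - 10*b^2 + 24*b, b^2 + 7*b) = b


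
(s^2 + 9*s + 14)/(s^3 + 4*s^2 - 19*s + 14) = (s + 2)/(s^2 - 3*s + 2)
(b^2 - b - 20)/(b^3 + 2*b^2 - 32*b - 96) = (b - 5)/(b^2 - 2*b - 24)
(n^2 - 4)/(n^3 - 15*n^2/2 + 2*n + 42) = 2*(n - 2)/(2*n^2 - 19*n + 42)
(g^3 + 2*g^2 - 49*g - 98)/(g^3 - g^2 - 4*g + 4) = (g^2 - 49)/(g^2 - 3*g + 2)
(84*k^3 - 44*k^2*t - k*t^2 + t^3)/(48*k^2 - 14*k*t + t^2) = (-14*k^2 + 5*k*t + t^2)/(-8*k + t)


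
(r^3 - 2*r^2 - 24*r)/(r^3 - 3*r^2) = (r^2 - 2*r - 24)/(r*(r - 3))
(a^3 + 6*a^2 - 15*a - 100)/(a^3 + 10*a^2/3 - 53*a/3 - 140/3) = 3*(a + 5)/(3*a + 7)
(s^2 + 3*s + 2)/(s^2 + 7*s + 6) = (s + 2)/(s + 6)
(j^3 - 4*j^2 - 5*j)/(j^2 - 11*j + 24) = j*(j^2 - 4*j - 5)/(j^2 - 11*j + 24)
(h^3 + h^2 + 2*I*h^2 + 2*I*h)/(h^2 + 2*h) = (h^2 + h + 2*I*h + 2*I)/(h + 2)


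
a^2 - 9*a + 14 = (a - 7)*(a - 2)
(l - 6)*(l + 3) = l^2 - 3*l - 18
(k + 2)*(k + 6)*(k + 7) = k^3 + 15*k^2 + 68*k + 84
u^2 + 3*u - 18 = (u - 3)*(u + 6)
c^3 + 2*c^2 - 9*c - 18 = (c - 3)*(c + 2)*(c + 3)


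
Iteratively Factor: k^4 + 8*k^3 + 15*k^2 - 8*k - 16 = (k + 4)*(k^3 + 4*k^2 - k - 4) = (k + 1)*(k + 4)*(k^2 + 3*k - 4) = (k - 1)*(k + 1)*(k + 4)*(k + 4)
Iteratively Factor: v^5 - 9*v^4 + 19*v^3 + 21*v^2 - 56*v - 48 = (v + 1)*(v^4 - 10*v^3 + 29*v^2 - 8*v - 48) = (v + 1)^2*(v^3 - 11*v^2 + 40*v - 48) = (v - 4)*(v + 1)^2*(v^2 - 7*v + 12) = (v - 4)^2*(v + 1)^2*(v - 3)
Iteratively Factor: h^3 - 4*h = (h - 2)*(h^2 + 2*h) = h*(h - 2)*(h + 2)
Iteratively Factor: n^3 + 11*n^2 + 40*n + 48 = (n + 3)*(n^2 + 8*n + 16) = (n + 3)*(n + 4)*(n + 4)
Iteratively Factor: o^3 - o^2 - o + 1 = (o + 1)*(o^2 - 2*o + 1) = (o - 1)*(o + 1)*(o - 1)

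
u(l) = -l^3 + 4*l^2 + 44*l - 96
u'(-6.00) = -112.00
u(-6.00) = 0.00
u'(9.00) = -127.00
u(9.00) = -105.00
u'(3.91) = 29.42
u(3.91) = 77.42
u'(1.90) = 48.37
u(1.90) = -4.82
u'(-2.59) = 3.16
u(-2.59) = -165.75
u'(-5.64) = -96.55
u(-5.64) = -37.52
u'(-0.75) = 36.31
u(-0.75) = -126.33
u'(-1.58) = 23.87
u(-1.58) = -151.59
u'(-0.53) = 38.92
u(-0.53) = -118.05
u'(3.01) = 40.90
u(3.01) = 45.41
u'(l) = -3*l^2 + 8*l + 44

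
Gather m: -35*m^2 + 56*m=-35*m^2 + 56*m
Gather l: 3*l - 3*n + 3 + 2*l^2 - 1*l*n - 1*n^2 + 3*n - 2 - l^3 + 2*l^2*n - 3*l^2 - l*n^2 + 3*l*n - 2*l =-l^3 + l^2*(2*n - 1) + l*(-n^2 + 2*n + 1) - n^2 + 1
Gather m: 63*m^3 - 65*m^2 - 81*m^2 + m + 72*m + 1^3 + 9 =63*m^3 - 146*m^2 + 73*m + 10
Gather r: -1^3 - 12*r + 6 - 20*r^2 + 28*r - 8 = -20*r^2 + 16*r - 3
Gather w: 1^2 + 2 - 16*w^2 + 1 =4 - 16*w^2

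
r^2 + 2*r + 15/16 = (r + 3/4)*(r + 5/4)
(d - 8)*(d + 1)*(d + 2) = d^3 - 5*d^2 - 22*d - 16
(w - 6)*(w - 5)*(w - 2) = w^3 - 13*w^2 + 52*w - 60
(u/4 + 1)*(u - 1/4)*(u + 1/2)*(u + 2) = u^4/4 + 25*u^3/16 + 75*u^2/32 + 5*u/16 - 1/4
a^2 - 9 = (a - 3)*(a + 3)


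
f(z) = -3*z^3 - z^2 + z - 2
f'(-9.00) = -710.00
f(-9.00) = 2095.00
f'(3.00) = -86.00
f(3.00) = -89.00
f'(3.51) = -116.90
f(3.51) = -140.54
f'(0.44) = -1.62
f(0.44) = -2.01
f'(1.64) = -26.49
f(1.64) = -16.28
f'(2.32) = -52.08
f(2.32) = -42.52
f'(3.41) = -110.47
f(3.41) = -129.17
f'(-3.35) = -93.30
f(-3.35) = 96.21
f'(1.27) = -16.06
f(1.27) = -8.49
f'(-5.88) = -298.41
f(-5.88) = 567.44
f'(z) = -9*z^2 - 2*z + 1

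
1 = 1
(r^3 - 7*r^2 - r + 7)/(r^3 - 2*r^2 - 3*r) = (r^2 - 8*r + 7)/(r*(r - 3))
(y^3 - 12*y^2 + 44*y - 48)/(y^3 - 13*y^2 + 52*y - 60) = (y - 4)/(y - 5)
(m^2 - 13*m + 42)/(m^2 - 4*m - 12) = (m - 7)/(m + 2)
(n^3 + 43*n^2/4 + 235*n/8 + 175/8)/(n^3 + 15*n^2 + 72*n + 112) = (8*n^2 + 30*n + 25)/(8*(n^2 + 8*n + 16))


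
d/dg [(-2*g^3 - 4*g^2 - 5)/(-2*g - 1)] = 2*(4*g^3 + 7*g^2 + 4*g - 5)/(4*g^2 + 4*g + 1)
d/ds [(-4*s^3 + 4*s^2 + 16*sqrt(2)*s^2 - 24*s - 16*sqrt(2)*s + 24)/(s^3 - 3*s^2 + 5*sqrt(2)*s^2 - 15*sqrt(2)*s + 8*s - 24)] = 4*(-9*sqrt(2)*s^4 + 2*s^4 - 4*s^3 + 38*sqrt(2)*s^3 - 36*s^2 + 35*sqrt(2)*s^2 - 252*sqrt(2)*s - 12*s + 96 + 186*sqrt(2))/(s^6 - 6*s^5 + 10*sqrt(2)*s^5 - 60*sqrt(2)*s^4 + 75*s^4 - 396*s^3 + 170*sqrt(2)*s^3 - 480*sqrt(2)*s^2 + 658*s^2 - 384*s + 720*sqrt(2)*s + 576)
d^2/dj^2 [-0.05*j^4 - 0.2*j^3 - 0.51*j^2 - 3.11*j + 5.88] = -0.6*j^2 - 1.2*j - 1.02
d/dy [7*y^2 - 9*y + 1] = 14*y - 9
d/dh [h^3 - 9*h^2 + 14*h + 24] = 3*h^2 - 18*h + 14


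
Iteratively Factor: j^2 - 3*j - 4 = (j - 4)*(j + 1)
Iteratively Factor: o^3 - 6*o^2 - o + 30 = (o - 5)*(o^2 - o - 6) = (o - 5)*(o - 3)*(o + 2)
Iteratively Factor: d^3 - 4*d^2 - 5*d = (d + 1)*(d^2 - 5*d) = (d - 5)*(d + 1)*(d)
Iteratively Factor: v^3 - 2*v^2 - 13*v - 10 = (v + 1)*(v^2 - 3*v - 10) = (v - 5)*(v + 1)*(v + 2)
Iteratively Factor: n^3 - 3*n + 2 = (n + 2)*(n^2 - 2*n + 1) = (n - 1)*(n + 2)*(n - 1)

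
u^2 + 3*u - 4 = (u - 1)*(u + 4)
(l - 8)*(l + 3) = l^2 - 5*l - 24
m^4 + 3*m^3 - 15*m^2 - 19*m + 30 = (m - 3)*(m - 1)*(m + 2)*(m + 5)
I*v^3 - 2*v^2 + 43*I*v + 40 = (v - 5*I)*(v + 8*I)*(I*v + 1)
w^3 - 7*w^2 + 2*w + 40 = (w - 5)*(w - 4)*(w + 2)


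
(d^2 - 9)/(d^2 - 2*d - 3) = (d + 3)/(d + 1)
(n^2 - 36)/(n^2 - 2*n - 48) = (n - 6)/(n - 8)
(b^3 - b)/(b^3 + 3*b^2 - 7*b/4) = 4*(b^2 - 1)/(4*b^2 + 12*b - 7)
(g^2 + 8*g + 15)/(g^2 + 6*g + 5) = (g + 3)/(g + 1)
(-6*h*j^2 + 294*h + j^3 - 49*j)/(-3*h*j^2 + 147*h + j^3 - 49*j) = (6*h - j)/(3*h - j)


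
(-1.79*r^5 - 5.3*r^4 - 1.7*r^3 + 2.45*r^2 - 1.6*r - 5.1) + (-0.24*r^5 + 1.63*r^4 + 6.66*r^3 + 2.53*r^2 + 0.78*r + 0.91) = -2.03*r^5 - 3.67*r^4 + 4.96*r^3 + 4.98*r^2 - 0.82*r - 4.19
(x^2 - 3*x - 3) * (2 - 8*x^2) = -8*x^4 + 24*x^3 + 26*x^2 - 6*x - 6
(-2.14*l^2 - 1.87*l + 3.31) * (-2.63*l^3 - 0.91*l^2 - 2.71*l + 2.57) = 5.6282*l^5 + 6.8655*l^4 - 1.2042*l^3 - 3.4442*l^2 - 13.776*l + 8.5067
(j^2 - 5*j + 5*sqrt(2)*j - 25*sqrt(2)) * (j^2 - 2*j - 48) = j^4 - 7*j^3 + 5*sqrt(2)*j^3 - 35*sqrt(2)*j^2 - 38*j^2 - 190*sqrt(2)*j + 240*j + 1200*sqrt(2)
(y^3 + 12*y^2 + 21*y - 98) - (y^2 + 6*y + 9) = y^3 + 11*y^2 + 15*y - 107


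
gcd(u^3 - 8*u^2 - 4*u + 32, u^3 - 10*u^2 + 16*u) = u^2 - 10*u + 16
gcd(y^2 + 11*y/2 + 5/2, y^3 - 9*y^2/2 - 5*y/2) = y + 1/2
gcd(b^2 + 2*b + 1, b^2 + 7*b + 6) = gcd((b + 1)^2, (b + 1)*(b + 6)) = b + 1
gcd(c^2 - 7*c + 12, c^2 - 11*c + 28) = c - 4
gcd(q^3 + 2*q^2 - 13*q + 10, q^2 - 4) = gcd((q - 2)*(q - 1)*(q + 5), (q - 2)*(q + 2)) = q - 2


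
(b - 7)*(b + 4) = b^2 - 3*b - 28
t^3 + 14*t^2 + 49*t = t*(t + 7)^2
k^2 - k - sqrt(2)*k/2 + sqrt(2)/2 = (k - 1)*(k - sqrt(2)/2)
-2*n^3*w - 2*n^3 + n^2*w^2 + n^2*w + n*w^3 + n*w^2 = (-n + w)*(2*n + w)*(n*w + n)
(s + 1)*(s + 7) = s^2 + 8*s + 7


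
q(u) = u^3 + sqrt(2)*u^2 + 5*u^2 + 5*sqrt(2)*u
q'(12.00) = 593.01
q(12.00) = 2736.50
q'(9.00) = 365.53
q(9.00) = 1312.19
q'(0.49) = 14.08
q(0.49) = 5.12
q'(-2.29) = -6.57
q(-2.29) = 5.44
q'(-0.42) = 2.21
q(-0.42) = -1.91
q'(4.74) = 135.28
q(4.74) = 284.13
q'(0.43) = 13.14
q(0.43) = 4.31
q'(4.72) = 134.46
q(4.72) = 281.43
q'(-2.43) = -6.39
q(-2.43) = 6.34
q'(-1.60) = -5.77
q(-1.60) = 1.01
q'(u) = 3*u^2 + 2*sqrt(2)*u + 10*u + 5*sqrt(2)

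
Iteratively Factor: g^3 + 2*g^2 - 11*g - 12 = (g + 1)*(g^2 + g - 12) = (g - 3)*(g + 1)*(g + 4)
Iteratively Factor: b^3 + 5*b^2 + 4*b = (b + 1)*(b^2 + 4*b) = b*(b + 1)*(b + 4)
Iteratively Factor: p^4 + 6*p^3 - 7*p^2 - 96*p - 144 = (p + 4)*(p^3 + 2*p^2 - 15*p - 36) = (p + 3)*(p + 4)*(p^2 - p - 12) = (p - 4)*(p + 3)*(p + 4)*(p + 3)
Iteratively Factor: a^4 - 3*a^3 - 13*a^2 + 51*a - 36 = (a + 4)*(a^3 - 7*a^2 + 15*a - 9) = (a - 3)*(a + 4)*(a^2 - 4*a + 3) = (a - 3)^2*(a + 4)*(a - 1)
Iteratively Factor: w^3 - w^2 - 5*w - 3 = (w - 3)*(w^2 + 2*w + 1) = (w - 3)*(w + 1)*(w + 1)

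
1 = 1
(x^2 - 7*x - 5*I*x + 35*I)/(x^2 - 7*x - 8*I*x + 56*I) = (x - 5*I)/(x - 8*I)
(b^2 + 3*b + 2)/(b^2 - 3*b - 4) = (b + 2)/(b - 4)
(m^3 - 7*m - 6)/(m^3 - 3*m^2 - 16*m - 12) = (m - 3)/(m - 6)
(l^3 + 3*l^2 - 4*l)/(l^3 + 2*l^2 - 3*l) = (l + 4)/(l + 3)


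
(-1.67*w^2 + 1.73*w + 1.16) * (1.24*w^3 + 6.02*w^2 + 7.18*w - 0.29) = -2.0708*w^5 - 7.9082*w^4 - 0.137600000000001*w^3 + 19.8889*w^2 + 7.8271*w - 0.3364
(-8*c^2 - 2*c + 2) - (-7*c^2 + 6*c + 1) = -c^2 - 8*c + 1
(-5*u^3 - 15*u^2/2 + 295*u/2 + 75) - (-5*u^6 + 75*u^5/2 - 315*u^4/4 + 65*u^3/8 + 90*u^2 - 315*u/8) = 5*u^6 - 75*u^5/2 + 315*u^4/4 - 105*u^3/8 - 195*u^2/2 + 1495*u/8 + 75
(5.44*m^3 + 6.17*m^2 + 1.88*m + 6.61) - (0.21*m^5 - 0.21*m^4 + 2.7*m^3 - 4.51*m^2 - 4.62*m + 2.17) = -0.21*m^5 + 0.21*m^4 + 2.74*m^3 + 10.68*m^2 + 6.5*m + 4.44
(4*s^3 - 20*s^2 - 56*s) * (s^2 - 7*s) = 4*s^5 - 48*s^4 + 84*s^3 + 392*s^2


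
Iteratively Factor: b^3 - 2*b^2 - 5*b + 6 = (b - 1)*(b^2 - b - 6) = (b - 3)*(b - 1)*(b + 2)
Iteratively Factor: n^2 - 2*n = (n)*(n - 2)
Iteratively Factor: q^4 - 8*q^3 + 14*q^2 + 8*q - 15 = (q - 1)*(q^3 - 7*q^2 + 7*q + 15) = (q - 1)*(q + 1)*(q^2 - 8*q + 15) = (q - 3)*(q - 1)*(q + 1)*(q - 5)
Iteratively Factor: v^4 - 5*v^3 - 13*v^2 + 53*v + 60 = (v - 4)*(v^3 - v^2 - 17*v - 15) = (v - 5)*(v - 4)*(v^2 + 4*v + 3) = (v - 5)*(v - 4)*(v + 1)*(v + 3)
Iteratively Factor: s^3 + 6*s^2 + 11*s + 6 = (s + 2)*(s^2 + 4*s + 3) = (s + 1)*(s + 2)*(s + 3)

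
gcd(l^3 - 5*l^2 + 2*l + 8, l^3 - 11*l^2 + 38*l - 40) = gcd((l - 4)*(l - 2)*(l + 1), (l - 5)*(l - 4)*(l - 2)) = l^2 - 6*l + 8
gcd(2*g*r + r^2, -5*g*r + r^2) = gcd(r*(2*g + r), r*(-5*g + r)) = r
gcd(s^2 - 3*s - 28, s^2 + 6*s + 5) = 1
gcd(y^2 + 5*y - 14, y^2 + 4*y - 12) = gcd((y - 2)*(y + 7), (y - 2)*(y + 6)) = y - 2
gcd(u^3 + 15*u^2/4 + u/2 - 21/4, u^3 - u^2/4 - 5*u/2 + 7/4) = u^2 + 3*u/4 - 7/4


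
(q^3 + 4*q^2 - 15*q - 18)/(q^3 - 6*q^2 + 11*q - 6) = (q^2 + 7*q + 6)/(q^2 - 3*q + 2)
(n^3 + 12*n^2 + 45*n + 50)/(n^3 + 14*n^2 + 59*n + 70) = (n + 5)/(n + 7)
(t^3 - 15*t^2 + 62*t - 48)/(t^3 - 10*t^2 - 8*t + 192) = (t - 1)/(t + 4)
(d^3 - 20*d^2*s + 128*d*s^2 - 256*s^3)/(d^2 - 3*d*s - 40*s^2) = (d^2 - 12*d*s + 32*s^2)/(d + 5*s)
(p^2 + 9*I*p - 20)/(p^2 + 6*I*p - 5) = (p + 4*I)/(p + I)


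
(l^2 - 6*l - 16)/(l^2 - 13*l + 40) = (l + 2)/(l - 5)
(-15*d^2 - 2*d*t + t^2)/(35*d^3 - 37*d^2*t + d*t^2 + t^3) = (3*d + t)/(-7*d^2 + 6*d*t + t^2)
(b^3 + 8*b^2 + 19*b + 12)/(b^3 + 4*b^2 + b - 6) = (b^2 + 5*b + 4)/(b^2 + b - 2)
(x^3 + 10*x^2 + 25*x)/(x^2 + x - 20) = x*(x + 5)/(x - 4)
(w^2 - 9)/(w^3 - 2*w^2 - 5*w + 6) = (w + 3)/(w^2 + w - 2)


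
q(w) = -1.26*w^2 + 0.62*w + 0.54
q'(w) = 0.62 - 2.52*w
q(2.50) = -5.78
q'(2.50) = -5.68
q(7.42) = -64.23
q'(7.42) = -18.08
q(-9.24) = -112.76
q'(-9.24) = 23.90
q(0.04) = 0.56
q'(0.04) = 0.52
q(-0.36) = 0.15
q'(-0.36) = 1.53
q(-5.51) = -41.13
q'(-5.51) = 14.51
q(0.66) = 0.40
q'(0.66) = -1.04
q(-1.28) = -2.32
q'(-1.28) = 3.85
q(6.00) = -41.10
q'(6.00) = -14.50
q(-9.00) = -107.10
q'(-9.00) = 23.30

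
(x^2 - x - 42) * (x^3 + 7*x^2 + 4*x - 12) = x^5 + 6*x^4 - 45*x^3 - 310*x^2 - 156*x + 504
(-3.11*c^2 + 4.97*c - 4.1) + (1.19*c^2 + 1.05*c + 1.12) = -1.92*c^2 + 6.02*c - 2.98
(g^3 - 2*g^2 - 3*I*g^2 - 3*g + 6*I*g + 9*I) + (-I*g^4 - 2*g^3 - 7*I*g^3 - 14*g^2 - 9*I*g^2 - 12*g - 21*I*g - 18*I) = -I*g^4 - g^3 - 7*I*g^3 - 16*g^2 - 12*I*g^2 - 15*g - 15*I*g - 9*I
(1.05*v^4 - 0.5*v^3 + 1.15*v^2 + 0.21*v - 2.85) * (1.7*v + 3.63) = 1.785*v^5 + 2.9615*v^4 + 0.14*v^3 + 4.5315*v^2 - 4.0827*v - 10.3455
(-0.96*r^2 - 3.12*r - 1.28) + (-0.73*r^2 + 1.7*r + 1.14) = -1.69*r^2 - 1.42*r - 0.14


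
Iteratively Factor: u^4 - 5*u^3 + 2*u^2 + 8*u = (u - 2)*(u^3 - 3*u^2 - 4*u) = u*(u - 2)*(u^2 - 3*u - 4) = u*(u - 2)*(u + 1)*(u - 4)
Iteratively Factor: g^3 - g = (g)*(g^2 - 1) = g*(g - 1)*(g + 1)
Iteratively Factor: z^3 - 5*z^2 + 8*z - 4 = (z - 2)*(z^2 - 3*z + 2) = (z - 2)^2*(z - 1)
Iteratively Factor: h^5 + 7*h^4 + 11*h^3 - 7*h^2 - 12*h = (h + 3)*(h^4 + 4*h^3 - h^2 - 4*h) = (h - 1)*(h + 3)*(h^3 + 5*h^2 + 4*h) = h*(h - 1)*(h + 3)*(h^2 + 5*h + 4) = h*(h - 1)*(h + 1)*(h + 3)*(h + 4)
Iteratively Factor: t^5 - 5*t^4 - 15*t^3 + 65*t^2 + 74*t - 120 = (t - 4)*(t^4 - t^3 - 19*t^2 - 11*t + 30) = (t - 5)*(t - 4)*(t^3 + 4*t^2 + t - 6) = (t - 5)*(t - 4)*(t + 3)*(t^2 + t - 2) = (t - 5)*(t - 4)*(t - 1)*(t + 3)*(t + 2)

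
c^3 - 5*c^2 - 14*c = c*(c - 7)*(c + 2)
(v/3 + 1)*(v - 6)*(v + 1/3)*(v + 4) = v^4/3 + 4*v^3/9 - 89*v^2/9 - 82*v/3 - 8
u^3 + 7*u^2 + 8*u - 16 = (u - 1)*(u + 4)^2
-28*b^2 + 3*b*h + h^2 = (-4*b + h)*(7*b + h)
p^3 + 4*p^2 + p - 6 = (p - 1)*(p + 2)*(p + 3)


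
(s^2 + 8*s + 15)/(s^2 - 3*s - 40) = (s + 3)/(s - 8)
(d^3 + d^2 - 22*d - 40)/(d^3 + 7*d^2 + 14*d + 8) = (d - 5)/(d + 1)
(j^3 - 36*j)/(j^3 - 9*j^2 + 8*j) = (j^2 - 36)/(j^2 - 9*j + 8)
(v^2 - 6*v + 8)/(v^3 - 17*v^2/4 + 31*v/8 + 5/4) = 8*(v - 4)/(8*v^2 - 18*v - 5)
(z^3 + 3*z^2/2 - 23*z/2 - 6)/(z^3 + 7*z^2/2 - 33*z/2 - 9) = (z + 4)/(z + 6)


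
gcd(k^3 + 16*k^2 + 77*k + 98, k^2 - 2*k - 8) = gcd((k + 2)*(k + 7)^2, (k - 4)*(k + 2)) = k + 2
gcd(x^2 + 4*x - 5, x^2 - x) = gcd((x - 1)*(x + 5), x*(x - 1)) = x - 1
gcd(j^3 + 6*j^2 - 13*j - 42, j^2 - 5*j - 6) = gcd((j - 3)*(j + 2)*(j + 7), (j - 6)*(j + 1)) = 1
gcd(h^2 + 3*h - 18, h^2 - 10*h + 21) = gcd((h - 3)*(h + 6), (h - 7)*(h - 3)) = h - 3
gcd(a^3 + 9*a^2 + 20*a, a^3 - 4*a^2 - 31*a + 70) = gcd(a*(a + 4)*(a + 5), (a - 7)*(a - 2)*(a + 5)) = a + 5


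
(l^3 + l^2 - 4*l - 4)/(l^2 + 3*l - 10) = (l^2 + 3*l + 2)/(l + 5)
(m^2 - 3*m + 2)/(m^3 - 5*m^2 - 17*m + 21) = (m - 2)/(m^2 - 4*m - 21)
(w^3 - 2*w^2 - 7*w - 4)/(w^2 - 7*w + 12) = (w^2 + 2*w + 1)/(w - 3)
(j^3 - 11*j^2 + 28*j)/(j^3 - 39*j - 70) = j*(j - 4)/(j^2 + 7*j + 10)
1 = 1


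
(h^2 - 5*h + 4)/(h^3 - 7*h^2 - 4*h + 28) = (h^2 - 5*h + 4)/(h^3 - 7*h^2 - 4*h + 28)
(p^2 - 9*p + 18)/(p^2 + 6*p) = (p^2 - 9*p + 18)/(p*(p + 6))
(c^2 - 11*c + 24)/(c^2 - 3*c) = (c - 8)/c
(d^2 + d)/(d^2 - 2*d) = (d + 1)/(d - 2)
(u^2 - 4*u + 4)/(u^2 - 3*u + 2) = (u - 2)/(u - 1)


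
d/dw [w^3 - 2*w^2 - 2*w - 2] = 3*w^2 - 4*w - 2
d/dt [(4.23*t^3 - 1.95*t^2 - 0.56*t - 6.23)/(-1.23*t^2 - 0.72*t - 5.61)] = (-5.2029*t^4 - 6.0912*t^3 - 70.4757*t^2 + 6.5532*t - 1.344)/(1.5129*t^4 + 1.7712*t^3 + 14.319*t^2 + 8.0784*t + 31.4721)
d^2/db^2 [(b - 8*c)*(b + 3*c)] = 2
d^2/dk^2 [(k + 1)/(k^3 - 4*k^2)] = 2*(3*k^3 - 6*k^2 - 16*k + 48)/(k^4*(k^3 - 12*k^2 + 48*k - 64))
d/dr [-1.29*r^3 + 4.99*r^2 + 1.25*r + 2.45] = -3.87*r^2 + 9.98*r + 1.25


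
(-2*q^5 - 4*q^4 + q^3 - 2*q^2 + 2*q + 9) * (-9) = 18*q^5 + 36*q^4 - 9*q^3 + 18*q^2 - 18*q - 81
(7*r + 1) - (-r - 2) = 8*r + 3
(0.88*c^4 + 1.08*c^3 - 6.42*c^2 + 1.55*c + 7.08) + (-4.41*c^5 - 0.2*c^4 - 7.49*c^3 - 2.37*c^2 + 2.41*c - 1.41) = -4.41*c^5 + 0.68*c^4 - 6.41*c^3 - 8.79*c^2 + 3.96*c + 5.67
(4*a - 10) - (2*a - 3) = 2*a - 7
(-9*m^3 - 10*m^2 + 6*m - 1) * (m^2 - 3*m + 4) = -9*m^5 + 17*m^4 - 59*m^2 + 27*m - 4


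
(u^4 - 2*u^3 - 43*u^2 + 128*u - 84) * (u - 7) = u^5 - 9*u^4 - 29*u^3 + 429*u^2 - 980*u + 588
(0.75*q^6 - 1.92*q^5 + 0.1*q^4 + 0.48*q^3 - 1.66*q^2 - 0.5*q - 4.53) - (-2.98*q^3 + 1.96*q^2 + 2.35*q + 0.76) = 0.75*q^6 - 1.92*q^5 + 0.1*q^4 + 3.46*q^3 - 3.62*q^2 - 2.85*q - 5.29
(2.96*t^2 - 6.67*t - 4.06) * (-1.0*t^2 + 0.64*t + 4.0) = -2.96*t^4 + 8.5644*t^3 + 11.6312*t^2 - 29.2784*t - 16.24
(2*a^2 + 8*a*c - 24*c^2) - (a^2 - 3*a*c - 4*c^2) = a^2 + 11*a*c - 20*c^2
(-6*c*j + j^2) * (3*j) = -18*c*j^2 + 3*j^3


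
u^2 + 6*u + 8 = (u + 2)*(u + 4)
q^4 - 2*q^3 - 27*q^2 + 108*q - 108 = (q - 3)^2*(q - 2)*(q + 6)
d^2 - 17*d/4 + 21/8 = (d - 7/2)*(d - 3/4)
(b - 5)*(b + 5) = b^2 - 25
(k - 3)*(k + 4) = k^2 + k - 12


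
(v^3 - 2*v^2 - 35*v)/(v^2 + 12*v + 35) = v*(v - 7)/(v + 7)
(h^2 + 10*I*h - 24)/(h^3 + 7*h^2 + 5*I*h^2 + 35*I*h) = (h^2 + 10*I*h - 24)/(h*(h^2 + h*(7 + 5*I) + 35*I))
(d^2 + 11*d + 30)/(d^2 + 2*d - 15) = (d + 6)/(d - 3)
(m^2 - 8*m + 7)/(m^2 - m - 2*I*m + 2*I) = (m - 7)/(m - 2*I)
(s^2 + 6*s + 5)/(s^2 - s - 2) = (s + 5)/(s - 2)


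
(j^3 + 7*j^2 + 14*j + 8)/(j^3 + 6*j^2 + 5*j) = (j^2 + 6*j + 8)/(j*(j + 5))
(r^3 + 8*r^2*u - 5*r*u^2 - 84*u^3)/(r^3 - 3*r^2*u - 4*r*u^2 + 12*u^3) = (r^2 + 11*r*u + 28*u^2)/(r^2 - 4*u^2)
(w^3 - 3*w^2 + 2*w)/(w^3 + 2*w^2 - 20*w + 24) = w*(w - 1)/(w^2 + 4*w - 12)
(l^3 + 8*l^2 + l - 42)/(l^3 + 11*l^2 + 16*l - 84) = (l + 3)/(l + 6)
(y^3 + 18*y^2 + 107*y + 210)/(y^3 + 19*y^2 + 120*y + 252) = (y + 5)/(y + 6)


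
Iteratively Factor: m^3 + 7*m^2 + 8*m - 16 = (m - 1)*(m^2 + 8*m + 16) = (m - 1)*(m + 4)*(m + 4)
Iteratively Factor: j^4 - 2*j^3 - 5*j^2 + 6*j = (j - 1)*(j^3 - j^2 - 6*j) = j*(j - 1)*(j^2 - j - 6) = j*(j - 1)*(j + 2)*(j - 3)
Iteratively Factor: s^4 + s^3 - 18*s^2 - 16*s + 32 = (s + 4)*(s^3 - 3*s^2 - 6*s + 8) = (s + 2)*(s + 4)*(s^2 - 5*s + 4) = (s - 4)*(s + 2)*(s + 4)*(s - 1)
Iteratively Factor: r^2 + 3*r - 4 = (r + 4)*(r - 1)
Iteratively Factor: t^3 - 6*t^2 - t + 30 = (t - 5)*(t^2 - t - 6) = (t - 5)*(t - 3)*(t + 2)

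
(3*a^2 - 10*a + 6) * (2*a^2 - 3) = 6*a^4 - 20*a^3 + 3*a^2 + 30*a - 18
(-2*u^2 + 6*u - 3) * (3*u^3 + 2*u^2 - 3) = -6*u^5 + 14*u^4 + 3*u^3 - 18*u + 9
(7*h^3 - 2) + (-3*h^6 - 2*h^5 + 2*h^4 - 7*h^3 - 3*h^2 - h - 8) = -3*h^6 - 2*h^5 + 2*h^4 - 3*h^2 - h - 10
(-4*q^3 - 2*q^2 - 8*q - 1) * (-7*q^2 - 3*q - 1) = 28*q^5 + 26*q^4 + 66*q^3 + 33*q^2 + 11*q + 1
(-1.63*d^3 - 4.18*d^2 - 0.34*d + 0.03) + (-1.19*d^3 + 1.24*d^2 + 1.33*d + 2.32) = -2.82*d^3 - 2.94*d^2 + 0.99*d + 2.35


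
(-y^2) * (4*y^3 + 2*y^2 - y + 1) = -4*y^5 - 2*y^4 + y^3 - y^2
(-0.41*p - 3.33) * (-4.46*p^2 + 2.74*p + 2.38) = 1.8286*p^3 + 13.7284*p^2 - 10.1*p - 7.9254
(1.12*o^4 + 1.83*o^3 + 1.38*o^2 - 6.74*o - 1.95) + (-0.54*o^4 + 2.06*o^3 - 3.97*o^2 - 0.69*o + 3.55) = 0.58*o^4 + 3.89*o^3 - 2.59*o^2 - 7.43*o + 1.6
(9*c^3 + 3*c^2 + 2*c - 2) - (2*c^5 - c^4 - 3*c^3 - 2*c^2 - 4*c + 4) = -2*c^5 + c^4 + 12*c^3 + 5*c^2 + 6*c - 6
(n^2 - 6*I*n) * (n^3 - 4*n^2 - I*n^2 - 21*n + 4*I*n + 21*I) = n^5 - 4*n^4 - 7*I*n^4 - 27*n^3 + 28*I*n^3 + 24*n^2 + 147*I*n^2 + 126*n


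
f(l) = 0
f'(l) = 0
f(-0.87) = 0.00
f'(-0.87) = 0.00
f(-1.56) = 0.00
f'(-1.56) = 0.00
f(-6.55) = 0.00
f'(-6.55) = 0.00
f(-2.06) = 0.00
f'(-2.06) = 0.00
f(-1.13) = 0.00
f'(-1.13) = 0.00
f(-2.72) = 0.00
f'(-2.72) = 0.00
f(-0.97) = 0.00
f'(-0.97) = 0.00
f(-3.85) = 0.00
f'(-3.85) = 0.00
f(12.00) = 0.00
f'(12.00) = 0.00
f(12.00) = 0.00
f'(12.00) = 0.00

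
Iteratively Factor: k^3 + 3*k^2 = (k + 3)*(k^2) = k*(k + 3)*(k)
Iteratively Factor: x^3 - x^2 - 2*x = (x - 2)*(x^2 + x) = (x - 2)*(x + 1)*(x)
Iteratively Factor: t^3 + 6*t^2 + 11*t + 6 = (t + 3)*(t^2 + 3*t + 2) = (t + 1)*(t + 3)*(t + 2)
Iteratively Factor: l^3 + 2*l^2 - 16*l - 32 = (l + 2)*(l^2 - 16) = (l + 2)*(l + 4)*(l - 4)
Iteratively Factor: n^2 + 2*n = (n + 2)*(n)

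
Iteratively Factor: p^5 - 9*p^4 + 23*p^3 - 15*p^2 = (p - 1)*(p^4 - 8*p^3 + 15*p^2) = p*(p - 1)*(p^3 - 8*p^2 + 15*p) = p^2*(p - 1)*(p^2 - 8*p + 15) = p^2*(p - 5)*(p - 1)*(p - 3)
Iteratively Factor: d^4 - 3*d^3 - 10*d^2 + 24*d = (d - 2)*(d^3 - d^2 - 12*d) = (d - 4)*(d - 2)*(d^2 + 3*d) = d*(d - 4)*(d - 2)*(d + 3)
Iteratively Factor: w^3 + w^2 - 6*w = (w - 2)*(w^2 + 3*w) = w*(w - 2)*(w + 3)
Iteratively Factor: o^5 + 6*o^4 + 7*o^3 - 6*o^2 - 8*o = (o + 1)*(o^4 + 5*o^3 + 2*o^2 - 8*o) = (o - 1)*(o + 1)*(o^3 + 6*o^2 + 8*o) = (o - 1)*(o + 1)*(o + 2)*(o^2 + 4*o) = o*(o - 1)*(o + 1)*(o + 2)*(o + 4)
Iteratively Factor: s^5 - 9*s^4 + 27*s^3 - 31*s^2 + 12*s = (s - 4)*(s^4 - 5*s^3 + 7*s^2 - 3*s) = (s - 4)*(s - 3)*(s^3 - 2*s^2 + s) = s*(s - 4)*(s - 3)*(s^2 - 2*s + 1) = s*(s - 4)*(s - 3)*(s - 1)*(s - 1)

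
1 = 1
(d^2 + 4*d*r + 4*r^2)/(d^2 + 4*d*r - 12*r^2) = (d^2 + 4*d*r + 4*r^2)/(d^2 + 4*d*r - 12*r^2)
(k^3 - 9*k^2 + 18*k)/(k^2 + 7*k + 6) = k*(k^2 - 9*k + 18)/(k^2 + 7*k + 6)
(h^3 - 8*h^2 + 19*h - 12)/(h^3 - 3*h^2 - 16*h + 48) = (h - 1)/(h + 4)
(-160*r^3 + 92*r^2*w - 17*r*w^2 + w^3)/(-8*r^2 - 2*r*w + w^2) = (40*r^2 - 13*r*w + w^2)/(2*r + w)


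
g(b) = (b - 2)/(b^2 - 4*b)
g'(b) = (4 - 2*b)*(b - 2)/(b^2 - 4*b)^2 + 1/(b^2 - 4*b)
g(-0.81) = -0.72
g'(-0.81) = -0.78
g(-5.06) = -0.15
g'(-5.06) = -0.03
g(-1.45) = -0.44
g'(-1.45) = -0.25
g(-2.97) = -0.24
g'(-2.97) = -0.07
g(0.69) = 0.57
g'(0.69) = -1.10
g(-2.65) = -0.26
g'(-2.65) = -0.08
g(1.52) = 0.13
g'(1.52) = -0.30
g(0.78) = 0.49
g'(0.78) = -0.87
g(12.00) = 0.10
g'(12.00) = -0.01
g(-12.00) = -0.07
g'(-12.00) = -0.00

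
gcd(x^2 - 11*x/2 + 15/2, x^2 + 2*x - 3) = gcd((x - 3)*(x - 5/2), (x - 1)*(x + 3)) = 1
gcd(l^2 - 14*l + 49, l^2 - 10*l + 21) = l - 7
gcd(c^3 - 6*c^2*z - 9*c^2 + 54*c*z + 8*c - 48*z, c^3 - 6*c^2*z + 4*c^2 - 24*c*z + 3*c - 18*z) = -c + 6*z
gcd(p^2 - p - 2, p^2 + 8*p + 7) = p + 1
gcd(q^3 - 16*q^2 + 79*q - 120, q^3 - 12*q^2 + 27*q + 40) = q^2 - 13*q + 40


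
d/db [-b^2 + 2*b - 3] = 2 - 2*b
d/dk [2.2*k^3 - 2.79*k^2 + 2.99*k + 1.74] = 6.6*k^2 - 5.58*k + 2.99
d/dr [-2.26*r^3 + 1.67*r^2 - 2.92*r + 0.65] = -6.78*r^2 + 3.34*r - 2.92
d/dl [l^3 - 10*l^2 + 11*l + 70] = 3*l^2 - 20*l + 11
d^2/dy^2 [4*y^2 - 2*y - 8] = 8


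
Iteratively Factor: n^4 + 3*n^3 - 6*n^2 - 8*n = (n - 2)*(n^3 + 5*n^2 + 4*n) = n*(n - 2)*(n^2 + 5*n + 4) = n*(n - 2)*(n + 1)*(n + 4)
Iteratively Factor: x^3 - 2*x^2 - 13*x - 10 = (x + 1)*(x^2 - 3*x - 10) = (x - 5)*(x + 1)*(x + 2)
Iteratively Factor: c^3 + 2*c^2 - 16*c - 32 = (c - 4)*(c^2 + 6*c + 8) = (c - 4)*(c + 4)*(c + 2)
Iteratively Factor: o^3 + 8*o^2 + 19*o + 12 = (o + 1)*(o^2 + 7*o + 12) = (o + 1)*(o + 3)*(o + 4)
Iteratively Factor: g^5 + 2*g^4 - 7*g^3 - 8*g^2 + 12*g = (g)*(g^4 + 2*g^3 - 7*g^2 - 8*g + 12) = g*(g + 3)*(g^3 - g^2 - 4*g + 4) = g*(g + 2)*(g + 3)*(g^2 - 3*g + 2) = g*(g - 2)*(g + 2)*(g + 3)*(g - 1)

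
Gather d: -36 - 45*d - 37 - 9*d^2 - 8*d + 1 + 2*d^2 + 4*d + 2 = -7*d^2 - 49*d - 70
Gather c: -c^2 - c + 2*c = -c^2 + c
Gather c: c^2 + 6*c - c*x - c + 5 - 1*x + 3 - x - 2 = c^2 + c*(5 - x) - 2*x + 6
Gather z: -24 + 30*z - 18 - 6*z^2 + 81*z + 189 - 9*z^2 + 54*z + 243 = -15*z^2 + 165*z + 390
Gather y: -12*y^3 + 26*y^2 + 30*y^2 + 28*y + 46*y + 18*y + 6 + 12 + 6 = -12*y^3 + 56*y^2 + 92*y + 24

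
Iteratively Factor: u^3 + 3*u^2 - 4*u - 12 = (u + 3)*(u^2 - 4) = (u + 2)*(u + 3)*(u - 2)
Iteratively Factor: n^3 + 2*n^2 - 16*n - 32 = (n - 4)*(n^2 + 6*n + 8) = (n - 4)*(n + 2)*(n + 4)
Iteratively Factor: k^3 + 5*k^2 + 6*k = (k)*(k^2 + 5*k + 6) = k*(k + 2)*(k + 3)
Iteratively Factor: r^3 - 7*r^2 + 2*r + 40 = (r + 2)*(r^2 - 9*r + 20) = (r - 4)*(r + 2)*(r - 5)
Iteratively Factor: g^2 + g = (g + 1)*(g)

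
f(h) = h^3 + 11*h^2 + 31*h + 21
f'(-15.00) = 376.00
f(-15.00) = -1344.00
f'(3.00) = 124.00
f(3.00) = 240.00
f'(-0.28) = 25.08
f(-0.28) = 13.16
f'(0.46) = 41.75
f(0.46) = 37.68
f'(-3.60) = -9.32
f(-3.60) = 5.30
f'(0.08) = 32.78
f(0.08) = 23.55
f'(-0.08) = 29.26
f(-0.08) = 18.59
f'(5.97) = 269.26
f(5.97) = 810.90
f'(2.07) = 89.39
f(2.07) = 141.17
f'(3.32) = 137.11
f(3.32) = 281.76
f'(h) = 3*h^2 + 22*h + 31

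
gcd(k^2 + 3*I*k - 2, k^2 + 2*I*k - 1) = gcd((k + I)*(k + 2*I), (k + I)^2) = k + I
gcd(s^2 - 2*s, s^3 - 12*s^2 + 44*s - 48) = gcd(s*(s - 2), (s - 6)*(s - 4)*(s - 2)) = s - 2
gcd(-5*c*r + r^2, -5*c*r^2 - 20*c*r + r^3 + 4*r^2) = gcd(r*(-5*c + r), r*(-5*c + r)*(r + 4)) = -5*c*r + r^2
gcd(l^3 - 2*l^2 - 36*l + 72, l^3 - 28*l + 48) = l^2 + 4*l - 12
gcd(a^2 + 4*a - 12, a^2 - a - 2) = a - 2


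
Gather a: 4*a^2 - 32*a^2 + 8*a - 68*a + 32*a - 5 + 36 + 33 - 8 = -28*a^2 - 28*a + 56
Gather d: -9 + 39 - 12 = 18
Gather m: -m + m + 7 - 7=0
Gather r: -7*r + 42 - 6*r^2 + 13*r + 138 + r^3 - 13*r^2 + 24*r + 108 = r^3 - 19*r^2 + 30*r + 288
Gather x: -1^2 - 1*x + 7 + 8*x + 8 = 7*x + 14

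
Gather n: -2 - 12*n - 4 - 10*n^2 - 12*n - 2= -10*n^2 - 24*n - 8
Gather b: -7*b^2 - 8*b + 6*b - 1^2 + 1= -7*b^2 - 2*b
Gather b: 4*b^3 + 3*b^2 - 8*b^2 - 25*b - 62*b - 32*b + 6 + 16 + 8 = 4*b^3 - 5*b^2 - 119*b + 30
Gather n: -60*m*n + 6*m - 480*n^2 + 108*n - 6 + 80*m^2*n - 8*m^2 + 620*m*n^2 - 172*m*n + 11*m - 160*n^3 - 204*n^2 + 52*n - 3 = -8*m^2 + 17*m - 160*n^3 + n^2*(620*m - 684) + n*(80*m^2 - 232*m + 160) - 9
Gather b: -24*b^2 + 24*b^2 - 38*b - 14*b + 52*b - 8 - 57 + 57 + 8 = 0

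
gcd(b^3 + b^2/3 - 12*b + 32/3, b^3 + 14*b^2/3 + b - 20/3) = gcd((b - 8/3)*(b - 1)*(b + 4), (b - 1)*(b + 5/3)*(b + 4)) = b^2 + 3*b - 4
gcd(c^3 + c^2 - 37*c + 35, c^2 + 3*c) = 1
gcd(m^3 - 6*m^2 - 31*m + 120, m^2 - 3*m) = m - 3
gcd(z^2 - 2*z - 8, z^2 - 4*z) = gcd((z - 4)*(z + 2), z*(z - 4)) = z - 4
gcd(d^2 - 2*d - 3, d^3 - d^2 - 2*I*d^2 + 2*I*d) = 1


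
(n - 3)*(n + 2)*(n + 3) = n^3 + 2*n^2 - 9*n - 18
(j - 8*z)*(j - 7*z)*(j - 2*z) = j^3 - 17*j^2*z + 86*j*z^2 - 112*z^3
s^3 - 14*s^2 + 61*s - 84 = (s - 7)*(s - 4)*(s - 3)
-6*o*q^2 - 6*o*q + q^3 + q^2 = q*(-6*o + q)*(q + 1)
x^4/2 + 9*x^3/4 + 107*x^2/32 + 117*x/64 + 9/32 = (x/2 + 1)*(x + 1/4)*(x + 3/4)*(x + 3/2)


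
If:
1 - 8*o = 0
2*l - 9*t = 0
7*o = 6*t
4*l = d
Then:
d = 21/8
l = 21/32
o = 1/8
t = 7/48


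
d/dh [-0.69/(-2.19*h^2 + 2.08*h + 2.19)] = (1.4352 - 3.0222*h)/(-2.19*h^2 + 2.08*h + 2.19)^2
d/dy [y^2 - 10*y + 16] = 2*y - 10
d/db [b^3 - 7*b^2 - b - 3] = 3*b^2 - 14*b - 1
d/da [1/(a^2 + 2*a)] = 2*(-a - 1)/(a^2*(a + 2)^2)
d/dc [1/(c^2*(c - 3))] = 3*(2 - c)/(c^3*(c^2 - 6*c + 9))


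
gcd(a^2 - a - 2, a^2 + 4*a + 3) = a + 1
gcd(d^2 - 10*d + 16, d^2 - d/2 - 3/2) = 1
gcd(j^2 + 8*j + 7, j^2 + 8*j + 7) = j^2 + 8*j + 7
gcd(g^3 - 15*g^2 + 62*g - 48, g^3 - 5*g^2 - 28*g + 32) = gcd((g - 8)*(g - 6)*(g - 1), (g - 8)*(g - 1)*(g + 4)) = g^2 - 9*g + 8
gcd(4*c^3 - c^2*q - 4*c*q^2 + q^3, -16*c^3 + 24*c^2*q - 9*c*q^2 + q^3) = 4*c^2 - 5*c*q + q^2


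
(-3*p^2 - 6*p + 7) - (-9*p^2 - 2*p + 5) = 6*p^2 - 4*p + 2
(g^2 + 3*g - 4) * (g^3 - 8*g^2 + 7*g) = g^5 - 5*g^4 - 21*g^3 + 53*g^2 - 28*g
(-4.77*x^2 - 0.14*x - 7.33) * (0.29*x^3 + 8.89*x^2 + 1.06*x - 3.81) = -1.3833*x^5 - 42.4459*x^4 - 8.4265*x^3 - 47.1384*x^2 - 7.2364*x + 27.9273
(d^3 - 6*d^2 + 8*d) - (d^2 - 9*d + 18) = d^3 - 7*d^2 + 17*d - 18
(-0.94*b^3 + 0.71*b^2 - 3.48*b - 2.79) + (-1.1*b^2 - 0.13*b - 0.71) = -0.94*b^3 - 0.39*b^2 - 3.61*b - 3.5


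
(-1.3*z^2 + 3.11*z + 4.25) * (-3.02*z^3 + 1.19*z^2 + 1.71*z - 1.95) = 3.926*z^5 - 10.9392*z^4 - 11.3571*z^3 + 12.9106*z^2 + 1.203*z - 8.2875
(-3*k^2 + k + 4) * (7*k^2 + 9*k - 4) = -21*k^4 - 20*k^3 + 49*k^2 + 32*k - 16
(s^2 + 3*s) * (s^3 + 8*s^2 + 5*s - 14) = s^5 + 11*s^4 + 29*s^3 + s^2 - 42*s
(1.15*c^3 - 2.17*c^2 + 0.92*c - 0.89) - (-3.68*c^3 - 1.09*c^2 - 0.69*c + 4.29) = 4.83*c^3 - 1.08*c^2 + 1.61*c - 5.18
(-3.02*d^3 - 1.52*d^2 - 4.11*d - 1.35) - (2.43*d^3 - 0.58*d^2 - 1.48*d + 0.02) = -5.45*d^3 - 0.94*d^2 - 2.63*d - 1.37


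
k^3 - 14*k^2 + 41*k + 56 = (k - 8)*(k - 7)*(k + 1)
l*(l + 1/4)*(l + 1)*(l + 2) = l^4 + 13*l^3/4 + 11*l^2/4 + l/2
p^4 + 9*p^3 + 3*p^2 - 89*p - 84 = (p - 3)*(p + 1)*(p + 4)*(p + 7)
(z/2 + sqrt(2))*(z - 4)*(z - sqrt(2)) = z^3/2 - 2*z^2 + sqrt(2)*z^2/2 - 2*sqrt(2)*z - 2*z + 8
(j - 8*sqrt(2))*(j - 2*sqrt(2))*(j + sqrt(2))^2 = j^4 - 8*sqrt(2)*j^3 - 6*j^2 + 44*sqrt(2)*j + 64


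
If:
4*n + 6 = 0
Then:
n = -3/2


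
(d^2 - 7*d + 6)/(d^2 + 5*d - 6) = (d - 6)/(d + 6)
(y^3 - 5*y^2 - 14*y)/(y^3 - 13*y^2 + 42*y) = (y + 2)/(y - 6)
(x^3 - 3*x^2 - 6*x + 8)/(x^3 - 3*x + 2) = (x - 4)/(x - 1)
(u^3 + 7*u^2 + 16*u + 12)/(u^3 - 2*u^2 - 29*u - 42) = (u + 2)/(u - 7)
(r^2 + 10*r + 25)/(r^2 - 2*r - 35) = (r + 5)/(r - 7)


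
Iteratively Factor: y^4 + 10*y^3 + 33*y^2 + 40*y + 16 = (y + 1)*(y^3 + 9*y^2 + 24*y + 16) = (y + 1)*(y + 4)*(y^2 + 5*y + 4) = (y + 1)*(y + 4)^2*(y + 1)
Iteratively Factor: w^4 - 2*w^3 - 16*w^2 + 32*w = (w - 4)*(w^3 + 2*w^2 - 8*w) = w*(w - 4)*(w^2 + 2*w - 8) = w*(w - 4)*(w - 2)*(w + 4)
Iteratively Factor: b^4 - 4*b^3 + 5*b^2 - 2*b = (b - 2)*(b^3 - 2*b^2 + b) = (b - 2)*(b - 1)*(b^2 - b) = (b - 2)*(b - 1)^2*(b)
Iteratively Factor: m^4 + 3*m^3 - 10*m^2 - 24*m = (m - 3)*(m^3 + 6*m^2 + 8*m) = m*(m - 3)*(m^2 + 6*m + 8) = m*(m - 3)*(m + 4)*(m + 2)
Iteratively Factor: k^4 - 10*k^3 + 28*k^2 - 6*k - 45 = (k + 1)*(k^3 - 11*k^2 + 39*k - 45) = (k - 5)*(k + 1)*(k^2 - 6*k + 9) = (k - 5)*(k - 3)*(k + 1)*(k - 3)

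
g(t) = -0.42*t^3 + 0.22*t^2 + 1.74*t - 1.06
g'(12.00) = -174.42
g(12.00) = -674.26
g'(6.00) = -40.98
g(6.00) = -73.42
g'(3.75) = -14.33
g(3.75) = -13.59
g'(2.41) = -4.52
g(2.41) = -1.47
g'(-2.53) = -7.44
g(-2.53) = 2.75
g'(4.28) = -19.46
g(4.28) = -22.51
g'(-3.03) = -11.16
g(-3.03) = 7.37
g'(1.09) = 0.72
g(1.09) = 0.55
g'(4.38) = -20.51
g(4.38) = -24.51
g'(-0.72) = 0.77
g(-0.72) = -2.04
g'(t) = -1.26*t^2 + 0.44*t + 1.74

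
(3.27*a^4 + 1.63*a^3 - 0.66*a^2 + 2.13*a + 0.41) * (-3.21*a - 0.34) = -10.4967*a^5 - 6.3441*a^4 + 1.5644*a^3 - 6.6129*a^2 - 2.0403*a - 0.1394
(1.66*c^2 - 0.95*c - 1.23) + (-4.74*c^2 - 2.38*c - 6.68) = -3.08*c^2 - 3.33*c - 7.91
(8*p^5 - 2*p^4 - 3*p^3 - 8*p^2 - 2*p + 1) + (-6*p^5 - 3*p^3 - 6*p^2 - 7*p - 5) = 2*p^5 - 2*p^4 - 6*p^3 - 14*p^2 - 9*p - 4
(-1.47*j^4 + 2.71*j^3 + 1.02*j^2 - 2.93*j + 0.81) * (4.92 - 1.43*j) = 2.1021*j^5 - 11.1077*j^4 + 11.8746*j^3 + 9.2083*j^2 - 15.5739*j + 3.9852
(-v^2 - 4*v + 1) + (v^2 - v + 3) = 4 - 5*v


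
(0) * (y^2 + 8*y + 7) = 0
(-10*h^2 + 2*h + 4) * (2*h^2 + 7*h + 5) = -20*h^4 - 66*h^3 - 28*h^2 + 38*h + 20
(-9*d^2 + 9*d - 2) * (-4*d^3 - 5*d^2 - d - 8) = 36*d^5 + 9*d^4 - 28*d^3 + 73*d^2 - 70*d + 16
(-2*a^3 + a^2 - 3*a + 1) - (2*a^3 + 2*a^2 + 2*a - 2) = -4*a^3 - a^2 - 5*a + 3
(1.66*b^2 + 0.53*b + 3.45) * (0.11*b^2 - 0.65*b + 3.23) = 0.1826*b^4 - 1.0207*b^3 + 5.3968*b^2 - 0.5306*b + 11.1435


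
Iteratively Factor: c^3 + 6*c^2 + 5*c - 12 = (c + 3)*(c^2 + 3*c - 4) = (c + 3)*(c + 4)*(c - 1)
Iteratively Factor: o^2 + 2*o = (o + 2)*(o)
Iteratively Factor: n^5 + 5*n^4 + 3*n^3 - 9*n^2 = (n - 1)*(n^4 + 6*n^3 + 9*n^2) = (n - 1)*(n + 3)*(n^3 + 3*n^2) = n*(n - 1)*(n + 3)*(n^2 + 3*n) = n*(n - 1)*(n + 3)^2*(n)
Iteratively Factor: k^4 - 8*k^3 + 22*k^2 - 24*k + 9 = (k - 1)*(k^3 - 7*k^2 + 15*k - 9) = (k - 3)*(k - 1)*(k^2 - 4*k + 3) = (k - 3)^2*(k - 1)*(k - 1)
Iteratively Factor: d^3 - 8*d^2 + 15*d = (d - 5)*(d^2 - 3*d) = d*(d - 5)*(d - 3)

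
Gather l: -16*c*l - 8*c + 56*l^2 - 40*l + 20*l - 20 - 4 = -8*c + 56*l^2 + l*(-16*c - 20) - 24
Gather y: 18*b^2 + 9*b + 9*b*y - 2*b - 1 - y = 18*b^2 + 7*b + y*(9*b - 1) - 1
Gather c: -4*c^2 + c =-4*c^2 + c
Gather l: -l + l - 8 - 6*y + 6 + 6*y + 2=0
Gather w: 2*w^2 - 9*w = 2*w^2 - 9*w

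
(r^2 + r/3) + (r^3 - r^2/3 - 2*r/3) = r^3 + 2*r^2/3 - r/3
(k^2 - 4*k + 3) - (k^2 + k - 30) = 33 - 5*k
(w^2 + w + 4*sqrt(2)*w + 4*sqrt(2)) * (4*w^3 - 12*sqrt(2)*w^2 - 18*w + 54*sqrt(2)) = 4*w^5 + 4*w^4 + 4*sqrt(2)*w^4 - 114*w^3 + 4*sqrt(2)*w^3 - 114*w^2 - 18*sqrt(2)*w^2 - 18*sqrt(2)*w + 432*w + 432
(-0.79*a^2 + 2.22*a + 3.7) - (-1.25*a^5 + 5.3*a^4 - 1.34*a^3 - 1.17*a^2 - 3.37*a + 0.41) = 1.25*a^5 - 5.3*a^4 + 1.34*a^3 + 0.38*a^2 + 5.59*a + 3.29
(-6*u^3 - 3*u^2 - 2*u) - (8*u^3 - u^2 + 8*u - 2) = -14*u^3 - 2*u^2 - 10*u + 2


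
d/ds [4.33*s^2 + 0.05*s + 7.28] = 8.66*s + 0.05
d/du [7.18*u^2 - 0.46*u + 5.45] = 14.36*u - 0.46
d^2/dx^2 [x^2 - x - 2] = 2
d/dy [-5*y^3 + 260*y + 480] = 260 - 15*y^2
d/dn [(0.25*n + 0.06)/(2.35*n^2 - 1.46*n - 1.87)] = (0.5875*n^2 - 0.365*n - (0.25*n + 0.06)*(4.7*n - 1.46) - 0.4675)/(-2.35*n^2 + 1.46*n + 1.87)^2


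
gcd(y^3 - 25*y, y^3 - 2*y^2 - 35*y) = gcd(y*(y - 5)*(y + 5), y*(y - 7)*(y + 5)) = y^2 + 5*y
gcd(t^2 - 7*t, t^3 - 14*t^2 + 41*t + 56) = t - 7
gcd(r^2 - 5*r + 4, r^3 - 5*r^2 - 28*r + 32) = r - 1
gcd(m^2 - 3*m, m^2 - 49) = 1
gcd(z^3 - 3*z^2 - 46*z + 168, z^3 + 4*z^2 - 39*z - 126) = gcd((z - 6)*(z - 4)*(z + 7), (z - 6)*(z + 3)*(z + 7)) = z^2 + z - 42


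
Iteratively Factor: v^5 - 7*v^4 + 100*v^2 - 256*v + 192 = (v - 2)*(v^4 - 5*v^3 - 10*v^2 + 80*v - 96) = (v - 3)*(v - 2)*(v^3 - 2*v^2 - 16*v + 32) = (v - 3)*(v - 2)^2*(v^2 - 16) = (v - 3)*(v - 2)^2*(v + 4)*(v - 4)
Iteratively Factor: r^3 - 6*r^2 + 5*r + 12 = (r - 3)*(r^2 - 3*r - 4) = (r - 3)*(r + 1)*(r - 4)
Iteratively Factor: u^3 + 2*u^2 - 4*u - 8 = (u + 2)*(u^2 - 4) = (u + 2)^2*(u - 2)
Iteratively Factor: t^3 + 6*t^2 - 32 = (t + 4)*(t^2 + 2*t - 8) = (t - 2)*(t + 4)*(t + 4)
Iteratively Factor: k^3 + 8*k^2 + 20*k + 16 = (k + 4)*(k^2 + 4*k + 4) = (k + 2)*(k + 4)*(k + 2)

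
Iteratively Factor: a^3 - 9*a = (a + 3)*(a^2 - 3*a) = (a - 3)*(a + 3)*(a)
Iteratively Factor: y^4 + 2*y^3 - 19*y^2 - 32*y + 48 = (y - 4)*(y^3 + 6*y^2 + 5*y - 12) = (y - 4)*(y - 1)*(y^2 + 7*y + 12) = (y - 4)*(y - 1)*(y + 4)*(y + 3)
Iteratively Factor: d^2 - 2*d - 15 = (d - 5)*(d + 3)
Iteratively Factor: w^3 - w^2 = (w)*(w^2 - w) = w*(w - 1)*(w)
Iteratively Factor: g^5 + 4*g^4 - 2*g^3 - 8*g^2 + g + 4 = (g + 1)*(g^4 + 3*g^3 - 5*g^2 - 3*g + 4) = (g + 1)*(g + 4)*(g^3 - g^2 - g + 1) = (g - 1)*(g + 1)*(g + 4)*(g^2 - 1) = (g - 1)*(g + 1)^2*(g + 4)*(g - 1)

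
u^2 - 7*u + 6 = (u - 6)*(u - 1)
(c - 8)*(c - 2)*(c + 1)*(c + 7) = c^4 - 2*c^3 - 57*c^2 + 58*c + 112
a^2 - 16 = (a - 4)*(a + 4)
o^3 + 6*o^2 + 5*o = o*(o + 1)*(o + 5)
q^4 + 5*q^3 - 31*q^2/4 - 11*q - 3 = (q - 2)*(q + 1/2)^2*(q + 6)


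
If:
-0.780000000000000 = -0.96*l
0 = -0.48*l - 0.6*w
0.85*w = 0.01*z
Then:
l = 0.81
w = -0.65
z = -55.25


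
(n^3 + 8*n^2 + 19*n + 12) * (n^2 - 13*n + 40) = n^5 - 5*n^4 - 45*n^3 + 85*n^2 + 604*n + 480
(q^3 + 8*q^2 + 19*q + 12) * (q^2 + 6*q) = q^5 + 14*q^4 + 67*q^3 + 126*q^2 + 72*q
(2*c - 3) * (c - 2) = 2*c^2 - 7*c + 6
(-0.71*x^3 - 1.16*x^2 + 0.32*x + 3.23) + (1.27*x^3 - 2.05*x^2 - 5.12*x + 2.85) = 0.56*x^3 - 3.21*x^2 - 4.8*x + 6.08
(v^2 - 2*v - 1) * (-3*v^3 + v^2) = -3*v^5 + 7*v^4 + v^3 - v^2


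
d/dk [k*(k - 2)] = 2*k - 2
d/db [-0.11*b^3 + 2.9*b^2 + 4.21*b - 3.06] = -0.33*b^2 + 5.8*b + 4.21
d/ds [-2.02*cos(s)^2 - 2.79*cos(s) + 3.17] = (4.04*cos(s) + 2.79)*sin(s)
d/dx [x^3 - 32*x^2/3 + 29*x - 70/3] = 3*x^2 - 64*x/3 + 29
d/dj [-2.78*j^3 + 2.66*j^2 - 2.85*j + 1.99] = -8.34*j^2 + 5.32*j - 2.85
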